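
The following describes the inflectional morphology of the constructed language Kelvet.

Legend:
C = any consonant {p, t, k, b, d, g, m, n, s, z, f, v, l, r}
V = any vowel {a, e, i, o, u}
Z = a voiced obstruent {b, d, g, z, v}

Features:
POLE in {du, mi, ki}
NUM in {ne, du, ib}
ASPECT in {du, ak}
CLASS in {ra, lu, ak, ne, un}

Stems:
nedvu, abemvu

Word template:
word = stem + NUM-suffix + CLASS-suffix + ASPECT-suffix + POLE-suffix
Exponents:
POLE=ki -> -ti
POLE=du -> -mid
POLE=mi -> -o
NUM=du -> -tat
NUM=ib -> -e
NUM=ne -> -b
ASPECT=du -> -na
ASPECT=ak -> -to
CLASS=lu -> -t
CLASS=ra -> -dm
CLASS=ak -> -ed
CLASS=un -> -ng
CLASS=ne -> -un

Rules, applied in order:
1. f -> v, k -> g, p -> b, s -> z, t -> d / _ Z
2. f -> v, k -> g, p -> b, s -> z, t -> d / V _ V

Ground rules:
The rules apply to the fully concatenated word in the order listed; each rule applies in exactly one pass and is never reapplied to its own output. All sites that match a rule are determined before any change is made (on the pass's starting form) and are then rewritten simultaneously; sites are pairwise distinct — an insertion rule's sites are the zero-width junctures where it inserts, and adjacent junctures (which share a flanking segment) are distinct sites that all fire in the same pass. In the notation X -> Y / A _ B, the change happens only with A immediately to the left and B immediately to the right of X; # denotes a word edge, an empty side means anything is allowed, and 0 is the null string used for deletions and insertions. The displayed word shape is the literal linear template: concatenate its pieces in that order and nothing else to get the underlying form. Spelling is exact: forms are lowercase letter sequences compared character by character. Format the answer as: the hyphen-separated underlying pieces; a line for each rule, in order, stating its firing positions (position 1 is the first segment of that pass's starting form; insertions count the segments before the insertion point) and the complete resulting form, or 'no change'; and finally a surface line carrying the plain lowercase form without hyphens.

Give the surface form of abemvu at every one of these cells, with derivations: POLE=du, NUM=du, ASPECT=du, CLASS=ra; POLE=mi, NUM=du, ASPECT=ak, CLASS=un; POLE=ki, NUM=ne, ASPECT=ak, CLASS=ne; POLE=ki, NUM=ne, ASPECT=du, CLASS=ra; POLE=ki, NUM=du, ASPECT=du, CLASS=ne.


cell POLE=du, NUM=du, ASPECT=du, CLASS=ra:
underlying: abemvu-tat-dm-na-mid
1. f -> v, k -> g, p -> b, s -> z, t -> d / _ Z: fires at position(s) 9: abemvutaddmnamid
2. f -> v, k -> g, p -> b, s -> z, t -> d / V _ V: fires at position(s) 7: abemvudaddmnamid
surface: abemvudaddmnamid

cell POLE=mi, NUM=du, ASPECT=ak, CLASS=un:
underlying: abemvu-tat-ng-to-o
1. f -> v, k -> g, p -> b, s -> z, t -> d / _ Z: no change
2. f -> v, k -> g, p -> b, s -> z, t -> d / V _ V: fires at position(s) 7: abemvudatngtoo
surface: abemvudatngtoo

cell POLE=ki, NUM=ne, ASPECT=ak, CLASS=ne:
underlying: abemvu-b-un-to-ti
1. f -> v, k -> g, p -> b, s -> z, t -> d / _ Z: no change
2. f -> v, k -> g, p -> b, s -> z, t -> d / V _ V: fires at position(s) 12: abemvubuntodi
surface: abemvubuntodi

cell POLE=ki, NUM=ne, ASPECT=du, CLASS=ra:
underlying: abemvu-b-dm-na-ti
1. f -> v, k -> g, p -> b, s -> z, t -> d / _ Z: no change
2. f -> v, k -> g, p -> b, s -> z, t -> d / V _ V: fires at position(s) 12: abemvubdmnadi
surface: abemvubdmnadi

cell POLE=ki, NUM=du, ASPECT=du, CLASS=ne:
underlying: abemvu-tat-un-na-ti
1. f -> v, k -> g, p -> b, s -> z, t -> d / _ Z: no change
2. f -> v, k -> g, p -> b, s -> z, t -> d / V _ V: fires at position(s) 7, 9, 14: abemvudadunnadi
surface: abemvudadunnadi


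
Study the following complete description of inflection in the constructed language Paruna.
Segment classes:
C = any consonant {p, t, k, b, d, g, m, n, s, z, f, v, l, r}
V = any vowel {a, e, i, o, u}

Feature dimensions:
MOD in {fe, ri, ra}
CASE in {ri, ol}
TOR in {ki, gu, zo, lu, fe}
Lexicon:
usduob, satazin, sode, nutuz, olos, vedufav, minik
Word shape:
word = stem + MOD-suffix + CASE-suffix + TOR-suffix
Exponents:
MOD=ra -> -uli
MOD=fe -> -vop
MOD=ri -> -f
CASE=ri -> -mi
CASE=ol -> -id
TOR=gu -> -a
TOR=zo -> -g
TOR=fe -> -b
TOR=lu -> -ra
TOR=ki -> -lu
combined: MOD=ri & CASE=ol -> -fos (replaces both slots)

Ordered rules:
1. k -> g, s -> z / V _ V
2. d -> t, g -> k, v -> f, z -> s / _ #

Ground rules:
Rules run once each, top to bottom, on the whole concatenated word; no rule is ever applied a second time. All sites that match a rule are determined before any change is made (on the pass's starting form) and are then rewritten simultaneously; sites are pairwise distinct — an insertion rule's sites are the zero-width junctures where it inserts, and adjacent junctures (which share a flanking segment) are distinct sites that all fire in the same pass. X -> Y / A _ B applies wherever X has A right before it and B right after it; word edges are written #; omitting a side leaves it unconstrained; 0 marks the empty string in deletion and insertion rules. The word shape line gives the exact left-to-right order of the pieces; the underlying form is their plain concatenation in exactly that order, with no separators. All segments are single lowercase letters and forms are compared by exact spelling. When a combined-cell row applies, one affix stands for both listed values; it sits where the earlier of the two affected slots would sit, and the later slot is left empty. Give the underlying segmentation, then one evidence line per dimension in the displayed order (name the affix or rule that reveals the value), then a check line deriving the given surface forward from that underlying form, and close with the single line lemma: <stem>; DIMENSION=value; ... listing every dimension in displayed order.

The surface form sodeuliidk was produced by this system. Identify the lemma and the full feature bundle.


underlying: sode-uli-id-g
MOD=ra - signalled by the affix -uli
CASE=ol - signalled by the affix -id
TOR=zo - signalled by the affix -g
check: sodeuliidg -> sodeuliidg -> sodeuliidk
lemma: sode; MOD=ra; CASE=ol; TOR=zo


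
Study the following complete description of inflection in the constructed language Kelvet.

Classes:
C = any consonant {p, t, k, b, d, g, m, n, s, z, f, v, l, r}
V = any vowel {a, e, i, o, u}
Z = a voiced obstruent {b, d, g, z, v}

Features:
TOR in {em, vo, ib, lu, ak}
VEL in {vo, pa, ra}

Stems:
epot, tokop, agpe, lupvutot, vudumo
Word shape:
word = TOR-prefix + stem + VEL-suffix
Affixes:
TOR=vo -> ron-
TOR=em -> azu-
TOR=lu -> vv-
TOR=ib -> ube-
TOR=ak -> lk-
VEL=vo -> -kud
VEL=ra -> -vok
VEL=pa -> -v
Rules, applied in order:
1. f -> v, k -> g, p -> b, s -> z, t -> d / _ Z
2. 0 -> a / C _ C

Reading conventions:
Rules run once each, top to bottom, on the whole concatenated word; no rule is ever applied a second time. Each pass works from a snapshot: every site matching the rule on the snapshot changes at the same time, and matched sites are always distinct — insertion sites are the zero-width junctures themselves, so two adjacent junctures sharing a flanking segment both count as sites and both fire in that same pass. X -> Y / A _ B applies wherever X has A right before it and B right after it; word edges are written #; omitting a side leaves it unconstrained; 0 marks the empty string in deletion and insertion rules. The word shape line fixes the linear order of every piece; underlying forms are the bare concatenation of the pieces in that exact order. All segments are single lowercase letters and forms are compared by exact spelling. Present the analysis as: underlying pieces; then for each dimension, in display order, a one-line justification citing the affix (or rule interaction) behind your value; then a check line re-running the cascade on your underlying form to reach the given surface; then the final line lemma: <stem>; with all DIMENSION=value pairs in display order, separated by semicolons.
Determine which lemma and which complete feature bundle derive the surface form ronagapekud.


underlying: ron-agpe-kud
TOR=vo - signalled by the affix ron-
VEL=vo - signalled by the affix -kud
check: ronagpekud -> ronagpekud -> ronagapekud
lemma: agpe; TOR=vo; VEL=vo


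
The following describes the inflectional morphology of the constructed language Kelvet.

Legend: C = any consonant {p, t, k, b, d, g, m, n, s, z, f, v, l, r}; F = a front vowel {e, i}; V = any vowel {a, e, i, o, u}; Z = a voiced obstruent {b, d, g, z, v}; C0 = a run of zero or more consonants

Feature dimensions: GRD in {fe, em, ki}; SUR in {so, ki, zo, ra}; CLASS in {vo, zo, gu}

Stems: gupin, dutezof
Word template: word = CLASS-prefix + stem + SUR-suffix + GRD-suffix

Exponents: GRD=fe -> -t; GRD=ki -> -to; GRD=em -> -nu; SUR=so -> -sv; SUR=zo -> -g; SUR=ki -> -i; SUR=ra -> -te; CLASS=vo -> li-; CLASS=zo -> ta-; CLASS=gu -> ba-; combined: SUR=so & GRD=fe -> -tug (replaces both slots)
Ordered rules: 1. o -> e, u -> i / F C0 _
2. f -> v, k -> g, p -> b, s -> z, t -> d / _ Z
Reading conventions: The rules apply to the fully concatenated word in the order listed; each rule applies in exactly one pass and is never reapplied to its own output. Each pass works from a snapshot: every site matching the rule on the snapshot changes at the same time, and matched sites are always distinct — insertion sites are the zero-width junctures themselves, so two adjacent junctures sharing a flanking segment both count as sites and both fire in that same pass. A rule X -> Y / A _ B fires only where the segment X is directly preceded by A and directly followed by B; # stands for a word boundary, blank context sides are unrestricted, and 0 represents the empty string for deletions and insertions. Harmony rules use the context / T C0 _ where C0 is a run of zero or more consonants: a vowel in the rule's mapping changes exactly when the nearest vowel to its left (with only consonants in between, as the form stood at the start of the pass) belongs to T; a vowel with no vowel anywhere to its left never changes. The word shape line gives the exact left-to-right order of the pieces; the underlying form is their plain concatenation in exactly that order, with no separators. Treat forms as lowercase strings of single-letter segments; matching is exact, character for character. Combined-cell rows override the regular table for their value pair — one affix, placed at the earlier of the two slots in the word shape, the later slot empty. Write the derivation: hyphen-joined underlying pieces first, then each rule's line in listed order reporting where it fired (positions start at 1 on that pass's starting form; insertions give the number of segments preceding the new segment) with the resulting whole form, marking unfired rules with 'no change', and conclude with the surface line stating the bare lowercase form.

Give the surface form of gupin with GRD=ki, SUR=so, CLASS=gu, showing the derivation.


underlying: ba-gupin-sv-to
1. o -> e, u -> i / F C0 _: fires at position(s) 11: bagupinsvte
2. f -> v, k -> g, p -> b, s -> z, t -> d / _ Z: fires at position(s) 8: bagupinzvte
surface: bagupinzvte


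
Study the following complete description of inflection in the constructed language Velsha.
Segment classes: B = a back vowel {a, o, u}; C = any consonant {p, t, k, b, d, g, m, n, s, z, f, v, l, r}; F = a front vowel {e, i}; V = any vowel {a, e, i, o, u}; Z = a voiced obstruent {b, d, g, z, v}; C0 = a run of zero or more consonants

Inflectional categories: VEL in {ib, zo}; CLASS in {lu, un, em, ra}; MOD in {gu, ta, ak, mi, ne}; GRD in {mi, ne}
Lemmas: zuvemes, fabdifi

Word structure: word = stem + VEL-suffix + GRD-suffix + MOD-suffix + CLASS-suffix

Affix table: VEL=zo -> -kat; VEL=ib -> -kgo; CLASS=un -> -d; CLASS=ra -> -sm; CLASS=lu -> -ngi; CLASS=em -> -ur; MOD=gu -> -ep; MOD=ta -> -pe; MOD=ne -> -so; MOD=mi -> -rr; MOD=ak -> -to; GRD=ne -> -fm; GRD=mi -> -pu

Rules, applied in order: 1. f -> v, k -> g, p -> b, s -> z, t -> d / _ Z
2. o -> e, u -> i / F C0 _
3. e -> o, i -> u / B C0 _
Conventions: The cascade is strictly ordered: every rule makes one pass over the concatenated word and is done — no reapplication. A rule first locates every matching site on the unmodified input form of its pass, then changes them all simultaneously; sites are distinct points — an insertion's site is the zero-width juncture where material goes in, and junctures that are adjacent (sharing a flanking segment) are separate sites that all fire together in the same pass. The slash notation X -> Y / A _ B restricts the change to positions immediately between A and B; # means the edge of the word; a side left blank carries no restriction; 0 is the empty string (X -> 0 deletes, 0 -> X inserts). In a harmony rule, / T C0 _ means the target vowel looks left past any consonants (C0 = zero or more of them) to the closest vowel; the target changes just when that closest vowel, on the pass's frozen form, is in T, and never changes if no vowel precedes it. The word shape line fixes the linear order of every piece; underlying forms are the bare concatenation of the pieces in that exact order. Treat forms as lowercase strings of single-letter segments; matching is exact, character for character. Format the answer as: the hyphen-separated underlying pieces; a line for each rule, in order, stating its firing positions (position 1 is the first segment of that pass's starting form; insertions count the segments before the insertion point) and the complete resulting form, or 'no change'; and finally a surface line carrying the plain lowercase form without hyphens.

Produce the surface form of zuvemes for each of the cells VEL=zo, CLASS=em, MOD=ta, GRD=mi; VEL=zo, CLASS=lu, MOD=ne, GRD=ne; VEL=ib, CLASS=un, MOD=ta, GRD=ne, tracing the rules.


cell VEL=zo, CLASS=em, MOD=ta, GRD=mi:
underlying: zuvemes-kat-pu-pe-ur
1. f -> v, k -> g, p -> b, s -> z, t -> d / _ Z: no change
2. o -> e, u -> i / F C0 _: fires at position(s) 15: zuvemeskatpupeir
3. e -> o, i -> u / B C0 _: fires at position(s) 4, 14: zuvomeskatpupoir
surface: zuvomeskatpupoir

cell VEL=zo, CLASS=lu, MOD=ne, GRD=ne:
underlying: zuvemes-kat-fm-so-ngi
1. f -> v, k -> g, p -> b, s -> z, t -> d / _ Z: no change
2. o -> e, u -> i / F C0 _: no change
3. e -> o, i -> u / B C0 _: fires at position(s) 4, 17: zuvomeskatfmsongu
surface: zuvomeskatfmsongu

cell VEL=ib, CLASS=un, MOD=ta, GRD=ne:
underlying: zuvemes-kgo-fm-pe-d
1. f -> v, k -> g, p -> b, s -> z, t -> d / _ Z: fires at position(s) 8: zuvemesggofmped
2. o -> e, u -> i / F C0 _: fires at position(s) 10: zuvemesggefmped
3. e -> o, i -> u / B C0 _: fires at position(s) 4: zuvomesggefmped
surface: zuvomesggefmped


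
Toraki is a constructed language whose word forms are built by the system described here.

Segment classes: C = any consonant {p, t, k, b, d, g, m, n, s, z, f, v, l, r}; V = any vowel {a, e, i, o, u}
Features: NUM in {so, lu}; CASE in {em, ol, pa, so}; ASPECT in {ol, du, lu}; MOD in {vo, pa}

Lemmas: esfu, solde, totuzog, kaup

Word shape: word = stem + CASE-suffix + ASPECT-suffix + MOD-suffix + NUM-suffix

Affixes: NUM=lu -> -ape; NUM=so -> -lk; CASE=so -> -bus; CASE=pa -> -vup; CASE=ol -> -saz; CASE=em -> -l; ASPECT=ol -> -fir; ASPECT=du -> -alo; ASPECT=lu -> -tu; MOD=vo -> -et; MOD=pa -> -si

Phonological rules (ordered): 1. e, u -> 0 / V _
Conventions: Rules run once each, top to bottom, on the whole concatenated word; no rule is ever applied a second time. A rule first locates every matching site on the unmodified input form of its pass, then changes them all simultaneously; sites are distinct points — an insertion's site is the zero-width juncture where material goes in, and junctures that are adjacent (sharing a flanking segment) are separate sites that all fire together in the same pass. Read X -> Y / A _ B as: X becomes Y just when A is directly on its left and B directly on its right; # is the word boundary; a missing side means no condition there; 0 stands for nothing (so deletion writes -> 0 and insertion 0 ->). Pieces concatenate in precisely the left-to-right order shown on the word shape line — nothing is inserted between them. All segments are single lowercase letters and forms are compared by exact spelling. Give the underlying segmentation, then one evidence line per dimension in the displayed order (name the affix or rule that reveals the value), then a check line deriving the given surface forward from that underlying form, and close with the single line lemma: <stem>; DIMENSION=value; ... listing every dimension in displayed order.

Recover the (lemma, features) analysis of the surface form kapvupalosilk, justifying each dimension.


underlying: kaup-vup-alo-si-lk
NUM=so - signalled by the affix -lk
CASE=pa - signalled by the affix -vup
ASPECT=du - signalled by the affix -alo
MOD=pa - signalled by the affix -si
check: kaupvupalosilk -> kapvupalosilk
lemma: kaup; NUM=so; CASE=pa; ASPECT=du; MOD=pa


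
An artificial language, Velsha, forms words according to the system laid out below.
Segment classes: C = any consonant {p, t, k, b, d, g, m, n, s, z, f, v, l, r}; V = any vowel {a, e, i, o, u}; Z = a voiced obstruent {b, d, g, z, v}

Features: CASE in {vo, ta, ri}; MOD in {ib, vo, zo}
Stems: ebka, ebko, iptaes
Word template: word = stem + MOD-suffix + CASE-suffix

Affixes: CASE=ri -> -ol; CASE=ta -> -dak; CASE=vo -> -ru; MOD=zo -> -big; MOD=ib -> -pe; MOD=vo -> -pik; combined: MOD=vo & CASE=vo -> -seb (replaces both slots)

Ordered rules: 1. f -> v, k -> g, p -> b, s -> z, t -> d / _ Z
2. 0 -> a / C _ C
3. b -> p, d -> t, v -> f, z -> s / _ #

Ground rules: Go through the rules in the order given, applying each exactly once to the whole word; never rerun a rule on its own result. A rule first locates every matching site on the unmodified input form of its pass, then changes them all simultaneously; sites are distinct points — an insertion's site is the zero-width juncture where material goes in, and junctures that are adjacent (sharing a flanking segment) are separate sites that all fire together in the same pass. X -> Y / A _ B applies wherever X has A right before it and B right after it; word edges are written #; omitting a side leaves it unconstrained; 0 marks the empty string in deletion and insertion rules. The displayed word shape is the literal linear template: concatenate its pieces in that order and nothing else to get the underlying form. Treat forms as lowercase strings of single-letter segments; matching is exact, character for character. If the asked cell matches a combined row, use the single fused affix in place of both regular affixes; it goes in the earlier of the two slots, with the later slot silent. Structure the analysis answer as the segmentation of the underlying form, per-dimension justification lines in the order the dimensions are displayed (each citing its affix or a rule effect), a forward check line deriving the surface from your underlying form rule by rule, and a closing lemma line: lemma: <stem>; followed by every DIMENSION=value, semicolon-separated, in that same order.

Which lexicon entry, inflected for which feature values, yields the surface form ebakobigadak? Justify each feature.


underlying: ebko-big-dak
CASE=ta - signalled by the affix -dak
MOD=zo - signalled by the affix -big
check: ebkobigdak -> ebkobigdak -> ebakobigadak -> ebakobigadak
lemma: ebko; CASE=ta; MOD=zo


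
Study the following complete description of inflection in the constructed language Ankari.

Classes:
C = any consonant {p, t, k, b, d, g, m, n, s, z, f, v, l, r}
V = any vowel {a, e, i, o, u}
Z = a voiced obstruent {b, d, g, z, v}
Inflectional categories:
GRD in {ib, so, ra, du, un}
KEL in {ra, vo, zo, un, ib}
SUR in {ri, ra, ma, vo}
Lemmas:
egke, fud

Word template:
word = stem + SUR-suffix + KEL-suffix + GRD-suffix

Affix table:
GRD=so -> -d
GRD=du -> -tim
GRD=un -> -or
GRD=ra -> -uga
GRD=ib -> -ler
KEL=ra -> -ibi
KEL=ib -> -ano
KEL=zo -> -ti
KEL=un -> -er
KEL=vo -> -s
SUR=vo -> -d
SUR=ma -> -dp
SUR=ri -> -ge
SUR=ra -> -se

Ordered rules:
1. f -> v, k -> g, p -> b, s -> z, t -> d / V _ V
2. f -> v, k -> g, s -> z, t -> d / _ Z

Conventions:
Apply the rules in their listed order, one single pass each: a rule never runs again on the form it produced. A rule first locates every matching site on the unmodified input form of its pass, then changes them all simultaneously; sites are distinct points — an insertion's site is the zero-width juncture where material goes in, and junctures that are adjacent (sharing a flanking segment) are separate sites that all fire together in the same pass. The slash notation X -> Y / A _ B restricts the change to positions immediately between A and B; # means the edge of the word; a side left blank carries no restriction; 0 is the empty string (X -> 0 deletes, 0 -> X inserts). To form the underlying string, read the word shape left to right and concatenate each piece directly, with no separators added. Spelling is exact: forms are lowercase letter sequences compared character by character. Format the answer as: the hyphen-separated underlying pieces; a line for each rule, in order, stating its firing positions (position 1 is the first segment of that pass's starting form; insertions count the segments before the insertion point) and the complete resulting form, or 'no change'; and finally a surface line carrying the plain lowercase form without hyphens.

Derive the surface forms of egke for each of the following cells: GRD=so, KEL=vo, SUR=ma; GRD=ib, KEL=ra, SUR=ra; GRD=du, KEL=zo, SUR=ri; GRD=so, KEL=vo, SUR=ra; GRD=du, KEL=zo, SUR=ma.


cell GRD=so, KEL=vo, SUR=ma:
underlying: egke-dp-s-d
1. f -> v, k -> g, p -> b, s -> z, t -> d / V _ V: no change
2. f -> v, k -> g, s -> z, t -> d / _ Z: fires at position(s) 7: egkedpzd
surface: egkedpzd

cell GRD=ib, KEL=ra, SUR=ra:
underlying: egke-se-ibi-ler
1. f -> v, k -> g, p -> b, s -> z, t -> d / V _ V: fires at position(s) 5: egkezeibiler
2. f -> v, k -> g, s -> z, t -> d / _ Z: no change
surface: egkezeibiler

cell GRD=du, KEL=zo, SUR=ri:
underlying: egke-ge-ti-tim
1. f -> v, k -> g, p -> b, s -> z, t -> d / V _ V: fires at position(s) 7, 9: egkegedidim
2. f -> v, k -> g, s -> z, t -> d / _ Z: no change
surface: egkegedidim

cell GRD=so, KEL=vo, SUR=ra:
underlying: egke-se-s-d
1. f -> v, k -> g, p -> b, s -> z, t -> d / V _ V: fires at position(s) 5: egkezesd
2. f -> v, k -> g, s -> z, t -> d / _ Z: fires at position(s) 7: egkezezd
surface: egkezezd

cell GRD=du, KEL=zo, SUR=ma:
underlying: egke-dp-ti-tim
1. f -> v, k -> g, p -> b, s -> z, t -> d / V _ V: fires at position(s) 9: egkedptidim
2. f -> v, k -> g, s -> z, t -> d / _ Z: no change
surface: egkedptidim


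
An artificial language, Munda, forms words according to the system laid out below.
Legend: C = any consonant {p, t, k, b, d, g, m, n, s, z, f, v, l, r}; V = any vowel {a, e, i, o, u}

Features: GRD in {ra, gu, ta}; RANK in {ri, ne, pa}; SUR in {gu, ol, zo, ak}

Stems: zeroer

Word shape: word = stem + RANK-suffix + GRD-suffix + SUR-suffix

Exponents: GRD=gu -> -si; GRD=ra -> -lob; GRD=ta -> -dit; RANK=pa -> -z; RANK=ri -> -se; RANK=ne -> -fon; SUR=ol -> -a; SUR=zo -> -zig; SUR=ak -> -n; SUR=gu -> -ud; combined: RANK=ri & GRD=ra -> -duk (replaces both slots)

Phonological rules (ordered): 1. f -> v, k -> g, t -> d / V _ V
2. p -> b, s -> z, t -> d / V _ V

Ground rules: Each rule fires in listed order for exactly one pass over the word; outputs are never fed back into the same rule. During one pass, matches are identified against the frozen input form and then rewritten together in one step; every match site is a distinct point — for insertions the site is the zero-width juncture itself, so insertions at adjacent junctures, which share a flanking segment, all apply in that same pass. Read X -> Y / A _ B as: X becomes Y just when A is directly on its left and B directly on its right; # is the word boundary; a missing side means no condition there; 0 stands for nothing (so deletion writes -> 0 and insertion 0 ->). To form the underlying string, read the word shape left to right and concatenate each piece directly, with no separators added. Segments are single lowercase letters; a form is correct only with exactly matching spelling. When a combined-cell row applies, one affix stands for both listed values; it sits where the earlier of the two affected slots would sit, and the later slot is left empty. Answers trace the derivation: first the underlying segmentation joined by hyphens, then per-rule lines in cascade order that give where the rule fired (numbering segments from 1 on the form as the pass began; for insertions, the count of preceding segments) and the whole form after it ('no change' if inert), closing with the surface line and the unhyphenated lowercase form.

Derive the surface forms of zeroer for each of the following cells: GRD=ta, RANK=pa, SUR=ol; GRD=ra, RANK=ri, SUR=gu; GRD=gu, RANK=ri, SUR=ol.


cell GRD=ta, RANK=pa, SUR=ol:
underlying: zeroer-z-dit-a
1. f -> v, k -> g, t -> d / V _ V: fires at position(s) 10: zeroerzdida
2. p -> b, s -> z, t -> d / V _ V: no change
surface: zeroerzdida

cell GRD=ra, RANK=ri, SUR=gu:
underlying: zeroer-duk-ud
1. f -> v, k -> g, t -> d / V _ V: fires at position(s) 9: zeroerdugud
2. p -> b, s -> z, t -> d / V _ V: no change
surface: zeroerdugud

cell GRD=gu, RANK=ri, SUR=ol:
underlying: zeroer-se-si-a
1. f -> v, k -> g, t -> d / V _ V: no change
2. p -> b, s -> z, t -> d / V _ V: fires at position(s) 9: zeroersezia
surface: zeroersezia


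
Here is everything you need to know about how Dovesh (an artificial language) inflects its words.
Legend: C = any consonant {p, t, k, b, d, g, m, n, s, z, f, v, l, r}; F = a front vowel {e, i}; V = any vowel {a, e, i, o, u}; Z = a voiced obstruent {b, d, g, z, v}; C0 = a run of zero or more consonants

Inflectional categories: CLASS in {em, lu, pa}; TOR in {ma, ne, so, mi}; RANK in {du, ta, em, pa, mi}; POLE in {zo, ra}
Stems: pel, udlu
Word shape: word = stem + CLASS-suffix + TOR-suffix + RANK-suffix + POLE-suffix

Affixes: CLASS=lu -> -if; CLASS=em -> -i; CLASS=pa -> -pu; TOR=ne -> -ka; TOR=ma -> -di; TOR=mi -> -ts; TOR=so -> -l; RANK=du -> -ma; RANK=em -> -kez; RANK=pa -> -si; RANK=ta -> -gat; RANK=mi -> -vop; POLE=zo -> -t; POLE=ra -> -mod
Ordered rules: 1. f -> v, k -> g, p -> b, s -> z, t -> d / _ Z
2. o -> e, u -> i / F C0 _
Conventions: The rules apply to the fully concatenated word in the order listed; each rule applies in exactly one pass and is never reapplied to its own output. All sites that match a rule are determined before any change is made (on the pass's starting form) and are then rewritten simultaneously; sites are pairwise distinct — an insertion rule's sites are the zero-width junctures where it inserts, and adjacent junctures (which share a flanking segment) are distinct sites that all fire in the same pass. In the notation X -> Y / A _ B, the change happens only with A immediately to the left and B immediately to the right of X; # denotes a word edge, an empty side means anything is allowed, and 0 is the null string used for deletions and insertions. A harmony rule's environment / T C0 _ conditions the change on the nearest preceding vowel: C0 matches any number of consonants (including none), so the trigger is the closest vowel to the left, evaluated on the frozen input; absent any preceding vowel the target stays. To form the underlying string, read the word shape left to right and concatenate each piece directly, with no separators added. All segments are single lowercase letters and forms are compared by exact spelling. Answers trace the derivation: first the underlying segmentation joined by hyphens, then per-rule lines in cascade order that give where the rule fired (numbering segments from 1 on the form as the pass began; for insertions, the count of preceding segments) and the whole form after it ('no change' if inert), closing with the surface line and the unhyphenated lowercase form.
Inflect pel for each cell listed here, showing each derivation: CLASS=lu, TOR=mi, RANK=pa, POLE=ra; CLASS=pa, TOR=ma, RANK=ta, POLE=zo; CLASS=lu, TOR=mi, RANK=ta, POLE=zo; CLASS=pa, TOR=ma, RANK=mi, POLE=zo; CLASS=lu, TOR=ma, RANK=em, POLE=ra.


cell CLASS=lu, TOR=mi, RANK=pa, POLE=ra:
underlying: pel-if-ts-si-mod
1. f -> v, k -> g, p -> b, s -> z, t -> d / _ Z: no change
2. o -> e, u -> i / F C0 _: fires at position(s) 11: peliftssimed
surface: peliftssimed

cell CLASS=pa, TOR=ma, RANK=ta, POLE=zo:
underlying: pel-pu-di-gat-t
1. f -> v, k -> g, p -> b, s -> z, t -> d / _ Z: no change
2. o -> e, u -> i / F C0 _: fires at position(s) 5: pelpidigatt
surface: pelpidigatt

cell CLASS=lu, TOR=mi, RANK=ta, POLE=zo:
underlying: pel-if-ts-gat-t
1. f -> v, k -> g, p -> b, s -> z, t -> d / _ Z: fires at position(s) 7: peliftzgatt
2. o -> e, u -> i / F C0 _: no change
surface: peliftzgatt

cell CLASS=pa, TOR=ma, RANK=mi, POLE=zo:
underlying: pel-pu-di-vop-t
1. f -> v, k -> g, p -> b, s -> z, t -> d / _ Z: no change
2. o -> e, u -> i / F C0 _: fires at position(s) 5, 9: pelpidivept
surface: pelpidivept

cell CLASS=lu, TOR=ma, RANK=em, POLE=ra:
underlying: pel-if-di-kez-mod
1. f -> v, k -> g, p -> b, s -> z, t -> d / _ Z: fires at position(s) 5: pelivdikezmod
2. o -> e, u -> i / F C0 _: fires at position(s) 12: pelivdikezmed
surface: pelivdikezmed


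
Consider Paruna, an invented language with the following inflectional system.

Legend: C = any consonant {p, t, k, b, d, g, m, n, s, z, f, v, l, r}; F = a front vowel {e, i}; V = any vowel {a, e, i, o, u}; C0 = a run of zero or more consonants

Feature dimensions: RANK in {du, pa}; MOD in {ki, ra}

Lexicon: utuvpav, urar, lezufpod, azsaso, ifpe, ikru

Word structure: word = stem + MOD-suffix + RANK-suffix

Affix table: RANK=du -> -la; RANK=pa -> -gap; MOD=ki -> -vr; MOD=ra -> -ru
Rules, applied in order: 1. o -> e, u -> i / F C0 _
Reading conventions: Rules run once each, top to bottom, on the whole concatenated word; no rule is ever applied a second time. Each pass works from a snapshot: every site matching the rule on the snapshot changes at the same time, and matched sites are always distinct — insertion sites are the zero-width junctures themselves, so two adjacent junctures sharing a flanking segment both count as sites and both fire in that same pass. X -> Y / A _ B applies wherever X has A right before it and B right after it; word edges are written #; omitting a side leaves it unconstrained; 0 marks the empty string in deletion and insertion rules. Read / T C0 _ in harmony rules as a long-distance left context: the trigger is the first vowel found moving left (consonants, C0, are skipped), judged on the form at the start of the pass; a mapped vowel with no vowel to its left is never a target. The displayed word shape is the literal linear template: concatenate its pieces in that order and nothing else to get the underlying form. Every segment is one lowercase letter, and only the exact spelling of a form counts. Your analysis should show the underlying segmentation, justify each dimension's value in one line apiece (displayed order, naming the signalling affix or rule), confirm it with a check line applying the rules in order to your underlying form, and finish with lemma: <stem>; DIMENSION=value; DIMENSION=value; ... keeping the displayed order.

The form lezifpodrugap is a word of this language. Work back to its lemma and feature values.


underlying: lezufpod-ru-gap
RANK=pa - signalled by the affix -gap
MOD=ra - signalled by the affix -ru
check: lezufpodrugap -> lezifpodrugap
lemma: lezufpod; RANK=pa; MOD=ra


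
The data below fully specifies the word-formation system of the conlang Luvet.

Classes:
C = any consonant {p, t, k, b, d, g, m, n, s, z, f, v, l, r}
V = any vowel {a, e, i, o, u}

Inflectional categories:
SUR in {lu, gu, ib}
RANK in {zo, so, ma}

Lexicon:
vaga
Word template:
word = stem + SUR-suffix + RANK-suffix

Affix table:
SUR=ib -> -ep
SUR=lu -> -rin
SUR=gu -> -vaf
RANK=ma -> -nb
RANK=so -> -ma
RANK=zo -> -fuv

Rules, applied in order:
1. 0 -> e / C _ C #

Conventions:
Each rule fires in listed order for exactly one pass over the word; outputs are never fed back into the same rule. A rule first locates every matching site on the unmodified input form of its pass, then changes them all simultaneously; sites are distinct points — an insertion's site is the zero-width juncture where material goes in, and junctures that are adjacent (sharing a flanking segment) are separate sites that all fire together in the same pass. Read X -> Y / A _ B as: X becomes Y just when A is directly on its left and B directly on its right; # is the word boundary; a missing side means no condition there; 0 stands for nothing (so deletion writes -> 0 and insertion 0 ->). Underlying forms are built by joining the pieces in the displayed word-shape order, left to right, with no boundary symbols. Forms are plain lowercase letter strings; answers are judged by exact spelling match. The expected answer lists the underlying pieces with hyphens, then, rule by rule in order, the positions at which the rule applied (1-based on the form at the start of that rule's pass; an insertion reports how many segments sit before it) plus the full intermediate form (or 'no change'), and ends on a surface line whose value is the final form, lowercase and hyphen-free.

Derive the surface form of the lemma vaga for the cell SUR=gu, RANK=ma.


underlying: vaga-vaf-nb
1. 0 -> e / C _ C #: inserts after position(s) 8: vagavafneb
surface: vagavafneb


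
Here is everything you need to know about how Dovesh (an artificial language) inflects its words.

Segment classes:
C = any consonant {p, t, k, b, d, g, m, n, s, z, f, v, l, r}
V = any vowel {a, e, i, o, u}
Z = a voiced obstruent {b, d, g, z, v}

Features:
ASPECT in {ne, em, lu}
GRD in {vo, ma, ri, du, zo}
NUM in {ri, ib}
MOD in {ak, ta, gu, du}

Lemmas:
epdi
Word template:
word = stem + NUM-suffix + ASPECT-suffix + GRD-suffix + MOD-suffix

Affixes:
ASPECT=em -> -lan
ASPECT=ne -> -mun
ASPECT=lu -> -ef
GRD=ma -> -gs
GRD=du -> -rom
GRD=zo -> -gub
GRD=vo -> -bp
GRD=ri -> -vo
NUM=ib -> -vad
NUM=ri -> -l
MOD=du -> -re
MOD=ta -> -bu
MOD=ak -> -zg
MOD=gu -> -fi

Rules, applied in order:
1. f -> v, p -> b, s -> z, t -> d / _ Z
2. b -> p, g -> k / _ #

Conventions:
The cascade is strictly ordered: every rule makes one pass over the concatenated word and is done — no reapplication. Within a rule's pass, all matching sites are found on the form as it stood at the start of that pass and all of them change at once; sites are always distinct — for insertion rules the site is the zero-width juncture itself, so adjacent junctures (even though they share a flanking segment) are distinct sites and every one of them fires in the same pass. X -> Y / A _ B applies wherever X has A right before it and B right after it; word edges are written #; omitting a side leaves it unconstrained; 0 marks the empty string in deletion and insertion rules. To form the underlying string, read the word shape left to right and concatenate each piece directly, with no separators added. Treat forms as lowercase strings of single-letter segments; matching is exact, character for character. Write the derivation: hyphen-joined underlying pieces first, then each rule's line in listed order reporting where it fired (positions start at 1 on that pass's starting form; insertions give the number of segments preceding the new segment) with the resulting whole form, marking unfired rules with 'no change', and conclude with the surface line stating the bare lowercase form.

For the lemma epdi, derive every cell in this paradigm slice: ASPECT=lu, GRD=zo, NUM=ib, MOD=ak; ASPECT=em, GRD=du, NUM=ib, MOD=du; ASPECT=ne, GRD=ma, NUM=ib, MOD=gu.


cell ASPECT=lu, GRD=zo, NUM=ib, MOD=ak:
underlying: epdi-vad-ef-gub-zg
1. f -> v, p -> b, s -> z, t -> d / _ Z: fires at position(s) 2, 9: ebdivadevgubzg
2. b -> p, g -> k / _ #: fires at position(s) 14: ebdivadevgubzk
surface: ebdivadevgubzk

cell ASPECT=em, GRD=du, NUM=ib, MOD=du:
underlying: epdi-vad-lan-rom-re
1. f -> v, p -> b, s -> z, t -> d / _ Z: fires at position(s) 2: ebdivadlanromre
2. b -> p, g -> k / _ #: no change
surface: ebdivadlanromre

cell ASPECT=ne, GRD=ma, NUM=ib, MOD=gu:
underlying: epdi-vad-mun-gs-fi
1. f -> v, p -> b, s -> z, t -> d / _ Z: fires at position(s) 2: ebdivadmungsfi
2. b -> p, g -> k / _ #: no change
surface: ebdivadmungsfi


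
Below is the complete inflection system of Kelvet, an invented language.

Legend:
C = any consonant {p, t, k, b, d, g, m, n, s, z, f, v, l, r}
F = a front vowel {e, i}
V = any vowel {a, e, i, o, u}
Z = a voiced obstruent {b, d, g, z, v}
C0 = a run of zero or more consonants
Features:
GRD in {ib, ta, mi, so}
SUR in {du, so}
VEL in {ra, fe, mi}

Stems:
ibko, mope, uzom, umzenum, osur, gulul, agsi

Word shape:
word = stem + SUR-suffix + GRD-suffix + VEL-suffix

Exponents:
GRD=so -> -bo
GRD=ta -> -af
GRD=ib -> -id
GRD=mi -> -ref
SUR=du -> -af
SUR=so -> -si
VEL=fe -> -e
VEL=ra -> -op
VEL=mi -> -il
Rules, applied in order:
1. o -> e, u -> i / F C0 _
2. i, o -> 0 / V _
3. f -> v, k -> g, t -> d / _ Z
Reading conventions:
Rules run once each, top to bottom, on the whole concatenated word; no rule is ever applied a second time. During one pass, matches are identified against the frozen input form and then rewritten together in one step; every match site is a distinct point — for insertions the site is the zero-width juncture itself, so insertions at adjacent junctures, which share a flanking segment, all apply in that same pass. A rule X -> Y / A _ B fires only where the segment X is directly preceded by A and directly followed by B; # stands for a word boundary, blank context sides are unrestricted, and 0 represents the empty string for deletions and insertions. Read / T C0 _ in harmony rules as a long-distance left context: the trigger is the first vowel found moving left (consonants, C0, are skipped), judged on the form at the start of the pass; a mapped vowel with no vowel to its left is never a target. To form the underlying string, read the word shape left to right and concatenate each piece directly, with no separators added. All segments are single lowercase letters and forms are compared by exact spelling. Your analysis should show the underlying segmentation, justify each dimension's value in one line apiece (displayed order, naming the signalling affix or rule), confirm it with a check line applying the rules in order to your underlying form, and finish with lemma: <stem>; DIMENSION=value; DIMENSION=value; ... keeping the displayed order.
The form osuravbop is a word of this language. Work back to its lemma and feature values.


underlying: osur-af-bo-op
GRD=so - signalled by the affix -bo
SUR=du - signalled by the affix -af
VEL=ra - signalled by the affix -op
check: osurafboop -> osurafboop -> osurafbop -> osuravbop
lemma: osur; GRD=so; SUR=du; VEL=ra


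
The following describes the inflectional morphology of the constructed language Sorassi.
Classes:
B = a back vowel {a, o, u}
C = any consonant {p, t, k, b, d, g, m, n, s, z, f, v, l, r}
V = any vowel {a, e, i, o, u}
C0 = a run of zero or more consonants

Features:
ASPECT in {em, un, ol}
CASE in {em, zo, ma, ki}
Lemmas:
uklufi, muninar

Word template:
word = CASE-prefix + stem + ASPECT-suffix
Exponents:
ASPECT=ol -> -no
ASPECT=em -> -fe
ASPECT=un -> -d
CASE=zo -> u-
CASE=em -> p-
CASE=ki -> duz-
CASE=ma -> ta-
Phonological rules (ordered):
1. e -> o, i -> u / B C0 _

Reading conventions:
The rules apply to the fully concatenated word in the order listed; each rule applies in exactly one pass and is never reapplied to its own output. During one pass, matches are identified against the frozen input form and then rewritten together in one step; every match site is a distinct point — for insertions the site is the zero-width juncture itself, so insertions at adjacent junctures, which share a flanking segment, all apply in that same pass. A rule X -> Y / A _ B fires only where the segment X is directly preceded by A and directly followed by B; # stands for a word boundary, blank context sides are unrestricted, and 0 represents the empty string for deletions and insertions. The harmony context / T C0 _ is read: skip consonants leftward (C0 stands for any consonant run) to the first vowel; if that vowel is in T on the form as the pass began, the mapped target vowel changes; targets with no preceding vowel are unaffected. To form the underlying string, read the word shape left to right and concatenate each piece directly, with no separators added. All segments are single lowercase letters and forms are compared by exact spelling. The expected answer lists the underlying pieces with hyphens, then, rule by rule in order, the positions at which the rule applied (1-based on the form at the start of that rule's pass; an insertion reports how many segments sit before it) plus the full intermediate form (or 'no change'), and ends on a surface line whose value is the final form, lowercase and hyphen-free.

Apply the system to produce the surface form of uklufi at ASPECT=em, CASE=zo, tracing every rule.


underlying: u-uklufi-fe
1. e -> o, i -> u / B C0 _: fires at position(s) 7: uuklufufe
surface: uuklufufe
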